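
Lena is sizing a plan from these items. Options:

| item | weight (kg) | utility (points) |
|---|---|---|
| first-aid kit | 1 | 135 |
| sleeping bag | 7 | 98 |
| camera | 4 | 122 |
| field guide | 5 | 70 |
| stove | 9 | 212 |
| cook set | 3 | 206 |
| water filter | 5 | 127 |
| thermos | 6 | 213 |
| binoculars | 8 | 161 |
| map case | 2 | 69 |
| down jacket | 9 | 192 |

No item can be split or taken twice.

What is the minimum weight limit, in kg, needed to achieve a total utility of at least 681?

15

Look for the lowest-weight combination reaching 681.
Taking first-aid kit + cook set + water filter + thermos gives 681 (≥ 681) for 15 kg.
Any bundle with less than 15 kg falls short of 681.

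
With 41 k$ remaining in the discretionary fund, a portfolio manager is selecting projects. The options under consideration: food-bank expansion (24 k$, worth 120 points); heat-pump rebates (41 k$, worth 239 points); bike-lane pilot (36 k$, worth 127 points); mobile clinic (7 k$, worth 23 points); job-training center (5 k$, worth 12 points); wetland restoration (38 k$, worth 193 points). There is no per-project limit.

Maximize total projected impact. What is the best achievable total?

239

Heat-pump rebates uses 41 of the 41 k$ and totals 239.
Every other selection either busts 41 k$ or fails to beat 239.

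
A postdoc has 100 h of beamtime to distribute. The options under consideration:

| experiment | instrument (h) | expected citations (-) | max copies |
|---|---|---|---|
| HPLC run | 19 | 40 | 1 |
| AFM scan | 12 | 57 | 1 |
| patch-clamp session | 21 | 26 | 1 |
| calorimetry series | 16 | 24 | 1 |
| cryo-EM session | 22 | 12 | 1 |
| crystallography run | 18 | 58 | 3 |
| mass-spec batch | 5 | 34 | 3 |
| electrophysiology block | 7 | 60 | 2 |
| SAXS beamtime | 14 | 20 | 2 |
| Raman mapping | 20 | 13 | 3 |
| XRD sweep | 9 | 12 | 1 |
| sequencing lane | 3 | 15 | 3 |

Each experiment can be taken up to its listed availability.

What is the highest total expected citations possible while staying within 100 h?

468

Taking the top-ratio experiments first gives AFM scan + 2×crystallography run + 3×mass-spec batch + 2×electrophysiology block + SAXS beamtime + 3×sequencing lane for 460 (100 h).
The 20 h tied up in SAXS beamtime and 2×sequencing lane is better spent on crystallography run — total rises to 468 (98 h).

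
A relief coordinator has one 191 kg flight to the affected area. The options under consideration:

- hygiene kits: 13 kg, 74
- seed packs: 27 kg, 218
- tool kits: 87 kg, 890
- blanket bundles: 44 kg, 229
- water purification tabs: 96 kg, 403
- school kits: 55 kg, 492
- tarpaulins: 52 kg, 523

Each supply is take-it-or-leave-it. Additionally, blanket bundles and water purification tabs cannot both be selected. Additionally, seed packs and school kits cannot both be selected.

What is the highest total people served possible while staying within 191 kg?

The ratio ordering already packs tightly: hygiene kits + seed packs + tool kits + tarpaulins, 179 kg, 1705.
Runner-up tool kits + blanket bundles + tarpaulins tops out at 1642.

1705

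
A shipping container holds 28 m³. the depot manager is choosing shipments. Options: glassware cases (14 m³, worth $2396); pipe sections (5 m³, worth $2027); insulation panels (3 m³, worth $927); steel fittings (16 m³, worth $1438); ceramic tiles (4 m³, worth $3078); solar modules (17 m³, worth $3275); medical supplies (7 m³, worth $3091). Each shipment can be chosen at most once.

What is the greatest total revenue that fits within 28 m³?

9492

Filling by ratio: pipe sections + insulation panels + ceramic tiles + medical supplies for 9123, with 9 m³ left unused.
The 5 m³ tied up in pipe sections is better spent on glassware cases — total rises to 9492 (28 m³).
No other feasible combination exceeds 9492.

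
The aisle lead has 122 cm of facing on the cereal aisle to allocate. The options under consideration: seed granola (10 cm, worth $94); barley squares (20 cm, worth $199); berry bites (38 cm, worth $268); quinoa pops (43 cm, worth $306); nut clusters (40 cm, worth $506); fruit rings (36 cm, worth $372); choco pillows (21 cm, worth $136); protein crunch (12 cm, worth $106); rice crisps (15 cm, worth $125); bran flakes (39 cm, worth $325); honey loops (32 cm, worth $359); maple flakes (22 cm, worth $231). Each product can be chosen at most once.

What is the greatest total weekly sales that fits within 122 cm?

Density check — nut clusters 12.65, honey loops 11.22, maple flakes 10.50, fruit rings 10.33 are the best per cm.
Filling by ratio: barley squares + nut clusters + honey loops + maple flakes for 1295, with 8 cm left unused.
Replace barley squares and maple flakes with fruit rings + protein crunch: the trade gains 48 net, giving 1343 at 120 cm.
The closest alternative, seed granola + nut clusters + fruit rings + honey loops, reaches only 1331.

1343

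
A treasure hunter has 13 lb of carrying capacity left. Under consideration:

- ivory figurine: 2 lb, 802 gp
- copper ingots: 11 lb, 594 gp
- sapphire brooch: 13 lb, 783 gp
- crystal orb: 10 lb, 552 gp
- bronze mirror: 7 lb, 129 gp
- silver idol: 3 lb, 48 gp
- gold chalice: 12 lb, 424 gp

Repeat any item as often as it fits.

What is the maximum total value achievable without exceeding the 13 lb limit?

4812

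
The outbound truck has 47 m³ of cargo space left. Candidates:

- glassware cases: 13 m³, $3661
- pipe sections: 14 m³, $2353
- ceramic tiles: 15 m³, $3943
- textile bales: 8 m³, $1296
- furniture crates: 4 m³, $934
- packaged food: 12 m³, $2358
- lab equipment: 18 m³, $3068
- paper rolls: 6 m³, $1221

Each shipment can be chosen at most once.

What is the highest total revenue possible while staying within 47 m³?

11183

Filling by ratio: glassware cases + ceramic tiles + textile bales + furniture crates + paper rolls for 11055, with 1 m³ left unused.
The 12 m³ tied up in textile bales and furniture crates is better spent on packaged food — total rises to 11183 (46 m³).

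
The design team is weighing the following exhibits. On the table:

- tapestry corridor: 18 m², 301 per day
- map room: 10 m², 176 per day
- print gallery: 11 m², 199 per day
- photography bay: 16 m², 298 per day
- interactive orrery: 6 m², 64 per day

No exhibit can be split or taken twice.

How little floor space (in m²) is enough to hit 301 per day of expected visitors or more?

Need the lightest bundle worth ≥ 301.
Taking tapestry corridor gives 301 (≥ 301) for 18 m².
No combination under 18 m² hits 301.

18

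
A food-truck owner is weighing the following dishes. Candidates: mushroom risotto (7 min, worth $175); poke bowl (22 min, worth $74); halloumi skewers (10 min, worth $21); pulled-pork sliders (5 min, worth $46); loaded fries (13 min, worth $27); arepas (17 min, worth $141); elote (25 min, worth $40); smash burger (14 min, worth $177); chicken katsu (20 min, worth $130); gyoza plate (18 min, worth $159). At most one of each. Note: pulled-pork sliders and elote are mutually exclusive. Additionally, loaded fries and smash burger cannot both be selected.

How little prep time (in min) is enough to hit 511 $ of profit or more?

Minimise min subject to total profit ≥ 511.
mushroom risotto + smash burger + gyoza plate: 511 profit at 39 min.
Below 39 min the best achievable stays under 511.

39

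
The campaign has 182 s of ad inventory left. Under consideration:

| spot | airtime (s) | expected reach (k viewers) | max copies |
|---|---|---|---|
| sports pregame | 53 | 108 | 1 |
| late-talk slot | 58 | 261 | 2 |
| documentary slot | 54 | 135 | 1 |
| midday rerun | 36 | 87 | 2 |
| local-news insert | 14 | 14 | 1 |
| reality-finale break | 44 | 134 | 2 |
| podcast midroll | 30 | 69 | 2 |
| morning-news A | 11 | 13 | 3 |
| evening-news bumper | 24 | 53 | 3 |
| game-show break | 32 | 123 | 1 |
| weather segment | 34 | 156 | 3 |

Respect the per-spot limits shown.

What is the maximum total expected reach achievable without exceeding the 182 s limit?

801

Taking the top-ratio spots first gives late-talk slot + 2×morning-news A + 3×weather segment for 755 (182 s).
Dropping 2×morning-news A and 2×weather segment frees 90 s; slotting in late-talk slot + game-show break (90 s) lifts the total to 801 at 182 s.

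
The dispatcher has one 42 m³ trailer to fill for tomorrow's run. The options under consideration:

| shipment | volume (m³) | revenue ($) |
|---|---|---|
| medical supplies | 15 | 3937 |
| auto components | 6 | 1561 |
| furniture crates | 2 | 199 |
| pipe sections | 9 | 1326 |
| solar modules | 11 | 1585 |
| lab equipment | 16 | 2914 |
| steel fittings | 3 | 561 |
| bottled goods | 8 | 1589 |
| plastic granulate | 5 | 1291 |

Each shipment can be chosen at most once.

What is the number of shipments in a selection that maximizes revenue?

Optimal total is 9703.
One optimal bundle: medical supplies + auto components + lab equipment + plastic granulate (42 m³).
Every optimal selection uses 4 shipments.

4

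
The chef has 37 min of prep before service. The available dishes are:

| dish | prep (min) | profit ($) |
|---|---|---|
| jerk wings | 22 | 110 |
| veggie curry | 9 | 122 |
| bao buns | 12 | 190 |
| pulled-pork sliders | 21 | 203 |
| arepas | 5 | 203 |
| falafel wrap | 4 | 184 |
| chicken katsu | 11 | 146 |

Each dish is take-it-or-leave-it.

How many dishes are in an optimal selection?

4

Best achievable profit is 723.
bao buns + arepas + falafel wrap + chicken katsu hits 723 at 32 min.
All optima have 4 dishes.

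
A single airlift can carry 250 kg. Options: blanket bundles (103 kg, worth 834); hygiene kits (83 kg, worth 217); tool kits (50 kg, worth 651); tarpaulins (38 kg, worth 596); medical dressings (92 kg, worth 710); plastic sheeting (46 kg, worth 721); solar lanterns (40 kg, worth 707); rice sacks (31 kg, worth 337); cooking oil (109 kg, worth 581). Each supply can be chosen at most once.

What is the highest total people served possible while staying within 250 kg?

3071

By people served per kg: solar lanterns 17.68, tarpaulins 15.68, plastic sheeting 15.67, tool kits 13.02 lead.
The ratio heuristic lands on tool kits + tarpaulins + plastic sheeting + solar lanterns + rice sacks (3012) but leaves 45 kg idle.
The 50 kg tied up in tool kits is better spent on medical dressings — total rises to 3071 (247 kg).
The closest alternative, tool kits + tarpaulins + plastic sheeting + solar lanterns + rice sacks, reaches only 3012.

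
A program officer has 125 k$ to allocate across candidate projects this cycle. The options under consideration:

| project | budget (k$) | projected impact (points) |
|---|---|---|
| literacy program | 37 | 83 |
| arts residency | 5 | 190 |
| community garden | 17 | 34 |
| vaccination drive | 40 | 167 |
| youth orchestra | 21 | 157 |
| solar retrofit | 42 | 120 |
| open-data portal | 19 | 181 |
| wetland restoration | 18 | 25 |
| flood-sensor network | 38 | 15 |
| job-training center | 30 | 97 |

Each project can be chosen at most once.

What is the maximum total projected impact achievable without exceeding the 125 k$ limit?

792

Ranking by ratio (projected impact/k$): arts residency 38.00, open-data portal 9.53, youth orchestra 7.48, vaccination drive 4.17.
Arts residency + vaccination drive + youth orchestra + open-data portal + job-training center uses 115 of the 125 k$ and totals 792.
Every other selection either busts 125 k$ or fails to beat 792.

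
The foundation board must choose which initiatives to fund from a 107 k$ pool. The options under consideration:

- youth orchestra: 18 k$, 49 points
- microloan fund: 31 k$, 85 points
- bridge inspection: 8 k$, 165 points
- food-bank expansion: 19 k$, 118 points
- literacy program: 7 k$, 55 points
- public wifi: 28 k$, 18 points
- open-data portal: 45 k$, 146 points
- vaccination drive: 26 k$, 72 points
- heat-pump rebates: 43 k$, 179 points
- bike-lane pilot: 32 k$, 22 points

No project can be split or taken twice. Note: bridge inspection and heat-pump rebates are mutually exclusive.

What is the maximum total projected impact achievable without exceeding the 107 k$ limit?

Taking bridge inspection + food-bank expansion + literacy program + open-data portal + vaccination drive: 105 k$ used, 556 in projected impact.
The closest alternative, youth orchestra + bridge inspection + food-bank expansion + literacy program + open-data portal, reaches only 533.

556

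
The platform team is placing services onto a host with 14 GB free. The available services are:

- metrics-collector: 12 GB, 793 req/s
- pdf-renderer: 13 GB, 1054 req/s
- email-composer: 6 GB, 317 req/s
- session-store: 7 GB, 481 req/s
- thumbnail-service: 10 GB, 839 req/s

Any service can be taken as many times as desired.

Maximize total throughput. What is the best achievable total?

1054

Ranking by ratio (throughput/GB): thumbnail-service 83.90, pdf-renderer 81.08, session-store 68.71, metrics-collector 66.08.
Taking the top-ratio services first gives thumbnail-service for 839 (10 GB).
The 10 GB tied up in thumbnail-service is better spent on pdf-renderer — total rises to 1054 (13 GB).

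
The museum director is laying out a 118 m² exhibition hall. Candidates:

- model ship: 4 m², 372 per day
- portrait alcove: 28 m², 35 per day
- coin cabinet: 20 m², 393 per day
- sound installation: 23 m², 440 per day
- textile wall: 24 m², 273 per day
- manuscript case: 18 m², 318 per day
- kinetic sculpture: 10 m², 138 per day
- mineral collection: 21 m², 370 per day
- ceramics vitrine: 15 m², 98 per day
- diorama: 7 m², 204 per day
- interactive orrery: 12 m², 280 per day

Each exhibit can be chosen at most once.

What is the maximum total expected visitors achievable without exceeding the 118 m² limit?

Taking model ship + coin cabinet + sound installation + manuscript case + kinetic sculpture + mineral collection + diorama + interactive orrery: 115 m² used, 2515 in expected visitors.
Nothing else within 118 m² beats 2515.

2515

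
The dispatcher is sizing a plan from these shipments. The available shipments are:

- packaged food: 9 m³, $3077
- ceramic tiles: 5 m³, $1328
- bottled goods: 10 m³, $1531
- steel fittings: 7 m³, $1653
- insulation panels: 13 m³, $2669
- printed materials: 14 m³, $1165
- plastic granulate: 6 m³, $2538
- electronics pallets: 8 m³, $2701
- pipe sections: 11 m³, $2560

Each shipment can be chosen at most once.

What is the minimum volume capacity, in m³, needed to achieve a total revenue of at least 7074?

Minimise m³ subject to total revenue ≥ 7074.
Taking packaged food + steel fittings + plastic granulate gives 7268 (≥ 7074) for 22 m³.
Any bundle with less than 22 m³ falls short of 7074.

22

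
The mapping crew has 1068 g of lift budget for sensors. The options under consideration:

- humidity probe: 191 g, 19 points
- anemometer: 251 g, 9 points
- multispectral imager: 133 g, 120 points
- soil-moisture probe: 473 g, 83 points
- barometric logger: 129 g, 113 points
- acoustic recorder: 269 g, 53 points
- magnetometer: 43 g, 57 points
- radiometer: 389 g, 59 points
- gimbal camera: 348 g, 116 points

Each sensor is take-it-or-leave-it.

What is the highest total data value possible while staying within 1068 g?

465

Greedy by ratio would take multispectral imager + barometric logger + acoustic recorder + magnetometer + gimbal camera: 922 g used, total 459.
Dropping acoustic recorder frees 269 g; slotting in radiometer (389 g) lifts the total to 465 at 1042 g.
No other feasible combination exceeds 465.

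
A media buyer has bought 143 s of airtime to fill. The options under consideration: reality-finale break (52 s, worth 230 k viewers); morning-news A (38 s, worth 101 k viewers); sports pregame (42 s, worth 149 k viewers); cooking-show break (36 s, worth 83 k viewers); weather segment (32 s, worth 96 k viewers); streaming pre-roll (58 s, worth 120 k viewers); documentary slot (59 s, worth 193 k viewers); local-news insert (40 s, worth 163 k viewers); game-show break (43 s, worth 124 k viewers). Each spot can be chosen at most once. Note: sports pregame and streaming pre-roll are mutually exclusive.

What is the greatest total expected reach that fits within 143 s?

542

Best packing: reality-finale break + sports pregame + local-news insert — 134 s, 542 total.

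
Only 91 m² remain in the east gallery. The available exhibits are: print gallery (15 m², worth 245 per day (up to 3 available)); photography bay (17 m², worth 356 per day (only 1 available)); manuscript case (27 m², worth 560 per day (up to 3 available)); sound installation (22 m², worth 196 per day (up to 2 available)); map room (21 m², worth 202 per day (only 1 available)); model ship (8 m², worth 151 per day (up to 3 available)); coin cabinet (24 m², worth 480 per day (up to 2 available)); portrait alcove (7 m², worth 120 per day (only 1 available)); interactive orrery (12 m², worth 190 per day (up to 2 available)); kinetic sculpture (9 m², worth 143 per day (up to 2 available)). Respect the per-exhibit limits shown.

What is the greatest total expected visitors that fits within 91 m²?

1831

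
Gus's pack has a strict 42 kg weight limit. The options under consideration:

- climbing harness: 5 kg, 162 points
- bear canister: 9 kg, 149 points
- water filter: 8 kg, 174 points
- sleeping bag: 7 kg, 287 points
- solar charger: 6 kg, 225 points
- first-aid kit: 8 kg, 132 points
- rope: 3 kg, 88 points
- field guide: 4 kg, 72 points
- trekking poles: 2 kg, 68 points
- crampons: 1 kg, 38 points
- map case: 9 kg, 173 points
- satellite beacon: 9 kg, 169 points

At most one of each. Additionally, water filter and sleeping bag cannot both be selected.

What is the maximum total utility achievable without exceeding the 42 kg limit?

Taking climbing harness + sleeping bag + solar charger + rope + trekking poles + crampons + map case + satellite beacon: 42 kg used, 1210 in utility.

1210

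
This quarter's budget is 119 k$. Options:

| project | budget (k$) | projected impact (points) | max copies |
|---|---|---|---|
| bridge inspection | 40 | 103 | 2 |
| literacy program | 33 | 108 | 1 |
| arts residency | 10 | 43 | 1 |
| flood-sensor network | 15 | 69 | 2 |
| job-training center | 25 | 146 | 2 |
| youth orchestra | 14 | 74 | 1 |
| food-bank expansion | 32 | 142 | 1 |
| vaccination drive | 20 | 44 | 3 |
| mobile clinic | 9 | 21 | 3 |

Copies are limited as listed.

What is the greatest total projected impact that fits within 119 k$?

Filling by ratio: arts residency + 2×flood-sensor network + 2×job-training center + youth orchestra + mobile clinic for 568, with 6 k$ left unused.
Dropping arts residency and flood-sensor network and mobile clinic frees 34 k$; slotting in food-bank expansion (32 k$) lifts the total to 577 at 111 k$.
Every other selection either busts 119 k$ or exceeds an availability limit or fails to beat 577.

577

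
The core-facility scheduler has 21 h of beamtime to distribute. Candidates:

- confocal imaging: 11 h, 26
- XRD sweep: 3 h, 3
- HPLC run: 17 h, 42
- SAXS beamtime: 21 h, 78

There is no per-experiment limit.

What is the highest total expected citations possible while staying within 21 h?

78

The ratio ordering already packs tightly: SAXS beamtime, 21 h, 78.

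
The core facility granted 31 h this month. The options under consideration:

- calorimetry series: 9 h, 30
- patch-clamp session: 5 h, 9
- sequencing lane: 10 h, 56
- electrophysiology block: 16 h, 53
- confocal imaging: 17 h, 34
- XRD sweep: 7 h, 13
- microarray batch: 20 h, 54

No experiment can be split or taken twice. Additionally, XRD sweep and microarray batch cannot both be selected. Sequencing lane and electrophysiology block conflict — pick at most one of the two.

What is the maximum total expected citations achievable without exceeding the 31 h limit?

110

Taking the top-ratio experiments first gives calorimetry series + patch-clamp session + sequencing lane + XRD sweep for 108 (31 h).
Replace calorimetry series and patch-clamp session and XRD sweep with microarray batch: the trade gains 2 net, giving 110 at 30 h.
The spare 1 h is too small for any remaining experiment, and no feasible exchange beats 110.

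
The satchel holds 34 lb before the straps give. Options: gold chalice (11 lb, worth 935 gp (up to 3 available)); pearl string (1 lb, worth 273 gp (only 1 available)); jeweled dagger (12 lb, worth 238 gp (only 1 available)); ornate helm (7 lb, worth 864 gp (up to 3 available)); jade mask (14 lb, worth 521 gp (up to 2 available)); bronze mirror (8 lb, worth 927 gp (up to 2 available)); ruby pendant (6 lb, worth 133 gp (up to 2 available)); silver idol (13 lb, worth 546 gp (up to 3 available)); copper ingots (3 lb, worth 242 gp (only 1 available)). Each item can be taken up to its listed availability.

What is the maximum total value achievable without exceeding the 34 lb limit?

4097

Greedy by ratio would take pearl string + 3×ornate helm + bronze mirror + copper ingots: 33 lb used, total 4034.
The 7 lb tied up in ornate helm is better spent on bronze mirror — total rises to 4097 (34 lb).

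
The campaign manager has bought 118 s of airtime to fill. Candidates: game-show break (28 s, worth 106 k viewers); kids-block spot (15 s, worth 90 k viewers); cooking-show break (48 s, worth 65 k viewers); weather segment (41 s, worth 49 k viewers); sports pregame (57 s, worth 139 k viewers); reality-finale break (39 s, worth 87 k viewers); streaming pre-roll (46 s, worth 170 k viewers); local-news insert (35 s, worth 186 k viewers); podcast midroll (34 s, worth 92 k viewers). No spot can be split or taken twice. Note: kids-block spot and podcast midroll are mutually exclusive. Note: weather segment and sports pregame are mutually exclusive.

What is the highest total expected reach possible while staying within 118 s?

469

Density check — kids-block spot 6.00, local-news insert 5.31, game-show break 3.79, streaming pre-roll 3.70 are the best per s.
Taking game-show break + kids-block spot + reality-finale break + local-news insert: 117 s used, 469 in expected reach.
Every other selection either busts 118 s or breaks a pairing rule or fails to beat 469.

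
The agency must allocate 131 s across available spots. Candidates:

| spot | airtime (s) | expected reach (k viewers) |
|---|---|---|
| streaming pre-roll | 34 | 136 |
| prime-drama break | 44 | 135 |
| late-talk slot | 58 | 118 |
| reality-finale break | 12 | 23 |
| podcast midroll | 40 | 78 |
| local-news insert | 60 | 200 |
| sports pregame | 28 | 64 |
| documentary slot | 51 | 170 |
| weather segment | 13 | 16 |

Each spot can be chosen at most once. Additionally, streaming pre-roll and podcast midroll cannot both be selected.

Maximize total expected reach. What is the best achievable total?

Ranking by ratio (expected reach/s): streaming pre-roll 4.00, local-news insert 3.33, documentary slot 3.33.
Greedy by ratio would take streaming pre-roll + local-news insert + sports pregame: 122 s used, total 400.
Dropping local-news insert and sports pregame frees 88 s; slotting in prime-drama break + documentary slot (95 s) lifts the total to 441 at 129 s.
Runner-up streaming pre-roll + local-news insert + sports pregame tops out at 400.

441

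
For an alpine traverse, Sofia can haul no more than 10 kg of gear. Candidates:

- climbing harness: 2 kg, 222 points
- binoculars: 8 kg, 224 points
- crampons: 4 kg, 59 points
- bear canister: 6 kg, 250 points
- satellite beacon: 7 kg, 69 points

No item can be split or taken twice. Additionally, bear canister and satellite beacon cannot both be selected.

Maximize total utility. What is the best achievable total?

472

Density check — climbing harness 111.00, bear canister 41.67, binoculars 28.00 are the best per kg.
Taking climbing harness + bear canister: 8 kg used, 472 in utility.
Next best is climbing harness + binoculars at 446 (10 kg) — short by 26.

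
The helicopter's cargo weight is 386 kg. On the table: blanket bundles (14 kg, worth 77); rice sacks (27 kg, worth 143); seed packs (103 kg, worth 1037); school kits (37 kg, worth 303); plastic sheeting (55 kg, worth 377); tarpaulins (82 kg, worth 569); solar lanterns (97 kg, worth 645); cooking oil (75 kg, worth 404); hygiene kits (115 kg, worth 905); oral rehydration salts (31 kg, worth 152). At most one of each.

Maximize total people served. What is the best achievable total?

Density check — seed packs 10.07, school kits 8.19, hygiene kits 7.87 are the best per kg.
A density-first pass picks blanket bundles + rice sacks + seed packs + school kits + tarpaulins + hygiene kits — 3034 at 378 kg.
Replace rice sacks with oral rehydration salts: the trade gains 9 net, giving 3043 at 382 kg.
Nothing else within 386 kg beats 3043.

3043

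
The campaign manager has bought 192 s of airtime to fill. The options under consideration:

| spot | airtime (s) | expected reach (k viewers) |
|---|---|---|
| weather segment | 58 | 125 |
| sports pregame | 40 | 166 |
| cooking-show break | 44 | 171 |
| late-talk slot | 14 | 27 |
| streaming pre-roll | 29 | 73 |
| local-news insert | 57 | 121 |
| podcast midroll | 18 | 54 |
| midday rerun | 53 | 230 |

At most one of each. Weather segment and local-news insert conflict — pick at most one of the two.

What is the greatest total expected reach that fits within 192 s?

Ranking by ratio (expected reach/s): midday rerun 4.34, sports pregame 4.15, cooking-show break 3.89, podcast midroll 3.00.
Best packing: sports pregame + cooking-show break + streaming pre-roll + podcast midroll + midday rerun — 184 s, 694 total.
An exhaustive check of the 256 subsets confirms 694.

694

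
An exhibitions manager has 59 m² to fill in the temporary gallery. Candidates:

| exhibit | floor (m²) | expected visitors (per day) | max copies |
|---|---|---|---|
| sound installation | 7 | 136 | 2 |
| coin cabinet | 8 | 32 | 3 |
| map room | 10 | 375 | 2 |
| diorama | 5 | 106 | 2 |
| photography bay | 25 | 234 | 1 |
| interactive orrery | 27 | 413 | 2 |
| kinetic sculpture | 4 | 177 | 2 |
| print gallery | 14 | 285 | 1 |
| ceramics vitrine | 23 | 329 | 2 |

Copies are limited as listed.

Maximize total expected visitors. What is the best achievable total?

By expected visitors per m²: kinetic sculpture 44.25, map room 37.50, diorama 21.20 lead.
The ratio ordering already packs tightly: sound installation + 2×map room + 2×diorama + 2×kinetic sculpture + print gallery, 59 m², 1737.

1737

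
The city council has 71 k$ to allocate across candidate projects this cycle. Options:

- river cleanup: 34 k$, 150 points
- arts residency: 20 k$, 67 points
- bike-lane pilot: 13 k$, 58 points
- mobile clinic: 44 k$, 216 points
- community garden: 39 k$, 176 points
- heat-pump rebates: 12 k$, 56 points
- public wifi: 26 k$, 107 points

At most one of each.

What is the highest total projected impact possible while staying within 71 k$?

The ratio ordering already packs tightly: bike-lane pilot + mobile clinic + heat-pump rebates, 69 k$, 330.

330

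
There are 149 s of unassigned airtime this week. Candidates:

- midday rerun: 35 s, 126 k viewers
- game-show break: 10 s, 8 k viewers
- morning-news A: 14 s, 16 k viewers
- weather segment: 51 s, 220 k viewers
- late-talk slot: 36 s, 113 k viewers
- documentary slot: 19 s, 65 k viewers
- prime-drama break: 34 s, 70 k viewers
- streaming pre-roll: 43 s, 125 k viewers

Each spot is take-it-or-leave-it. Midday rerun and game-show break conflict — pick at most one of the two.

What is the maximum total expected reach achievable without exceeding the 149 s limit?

536

Density check — weather segment 4.31, midday rerun 3.60, documentary slot 3.42, late-talk slot 3.14 are the best per s.
Taking the top-ratio spots first gives midday rerun + weather segment + late-talk slot + documentary slot for 524 (141 s).
Dropping late-talk slot frees 36 s; slotting in streaming pre-roll (43 s) lifts the total to 536 at 148 s.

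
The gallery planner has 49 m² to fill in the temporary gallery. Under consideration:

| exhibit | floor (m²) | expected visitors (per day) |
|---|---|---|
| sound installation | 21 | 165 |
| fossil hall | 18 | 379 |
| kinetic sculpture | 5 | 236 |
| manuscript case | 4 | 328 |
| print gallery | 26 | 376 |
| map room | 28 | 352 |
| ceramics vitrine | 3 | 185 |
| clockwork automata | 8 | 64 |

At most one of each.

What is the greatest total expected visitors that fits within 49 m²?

The ratio ordering already packs tightly: fossil hall + kinetic sculpture + manuscript case + ceramics vitrine + clockwork automata, 38 m², 1192.
Next best is kinetic sculpture + manuscript case + print gallery + ceramics vitrine + clockwork automata at 1189 (46 m²) — short by 3.

1192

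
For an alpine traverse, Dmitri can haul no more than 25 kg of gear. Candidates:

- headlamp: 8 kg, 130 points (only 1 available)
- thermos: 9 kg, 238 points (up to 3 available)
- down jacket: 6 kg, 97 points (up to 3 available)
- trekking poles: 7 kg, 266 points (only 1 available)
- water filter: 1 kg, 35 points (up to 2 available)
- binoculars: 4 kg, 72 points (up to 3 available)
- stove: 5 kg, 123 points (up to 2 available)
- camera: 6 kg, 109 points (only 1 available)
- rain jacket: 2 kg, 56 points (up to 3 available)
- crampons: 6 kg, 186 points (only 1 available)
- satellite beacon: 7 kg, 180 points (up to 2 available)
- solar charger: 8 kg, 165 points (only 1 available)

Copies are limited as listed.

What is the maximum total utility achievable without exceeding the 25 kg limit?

781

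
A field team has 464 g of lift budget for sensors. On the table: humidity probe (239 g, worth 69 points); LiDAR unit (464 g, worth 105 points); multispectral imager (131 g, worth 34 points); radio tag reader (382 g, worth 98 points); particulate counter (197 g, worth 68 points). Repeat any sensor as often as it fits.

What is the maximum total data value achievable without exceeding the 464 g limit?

137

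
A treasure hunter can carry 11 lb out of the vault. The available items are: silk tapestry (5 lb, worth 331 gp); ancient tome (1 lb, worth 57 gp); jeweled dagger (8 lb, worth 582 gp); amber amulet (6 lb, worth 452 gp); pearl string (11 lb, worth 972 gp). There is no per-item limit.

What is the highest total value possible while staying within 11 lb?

972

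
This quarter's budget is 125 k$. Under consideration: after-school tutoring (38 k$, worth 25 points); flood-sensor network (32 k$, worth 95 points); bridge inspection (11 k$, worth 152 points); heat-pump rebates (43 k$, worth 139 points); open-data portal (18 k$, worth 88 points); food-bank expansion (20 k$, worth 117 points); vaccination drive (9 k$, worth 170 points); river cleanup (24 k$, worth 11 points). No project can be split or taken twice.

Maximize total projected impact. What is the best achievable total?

677

Density check — vaccination drive 18.89, bridge inspection 13.82, food-bank expansion 5.85 are the best per k$.
Best packing: bridge inspection + heat-pump rebates + open-data portal + food-bank expansion + vaccination drive + river cleanup — 125 k$, 677 total.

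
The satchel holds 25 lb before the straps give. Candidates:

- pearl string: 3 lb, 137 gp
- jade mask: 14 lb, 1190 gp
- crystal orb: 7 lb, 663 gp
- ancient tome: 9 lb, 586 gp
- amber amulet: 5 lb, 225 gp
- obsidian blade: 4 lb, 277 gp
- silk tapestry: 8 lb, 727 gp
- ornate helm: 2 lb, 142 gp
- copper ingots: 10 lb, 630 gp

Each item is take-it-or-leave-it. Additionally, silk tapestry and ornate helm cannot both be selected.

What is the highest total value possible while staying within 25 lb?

Jade mask + crystal orb + obsidian blade uses 25 of the 25 lb and totals 2130.

2130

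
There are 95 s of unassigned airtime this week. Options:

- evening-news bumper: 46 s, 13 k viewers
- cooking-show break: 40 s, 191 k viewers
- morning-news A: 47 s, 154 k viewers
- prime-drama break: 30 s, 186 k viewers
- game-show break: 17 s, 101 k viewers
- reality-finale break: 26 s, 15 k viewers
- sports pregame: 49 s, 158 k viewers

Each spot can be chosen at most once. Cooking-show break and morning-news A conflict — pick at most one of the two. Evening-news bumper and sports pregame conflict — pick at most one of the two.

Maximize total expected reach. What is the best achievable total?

478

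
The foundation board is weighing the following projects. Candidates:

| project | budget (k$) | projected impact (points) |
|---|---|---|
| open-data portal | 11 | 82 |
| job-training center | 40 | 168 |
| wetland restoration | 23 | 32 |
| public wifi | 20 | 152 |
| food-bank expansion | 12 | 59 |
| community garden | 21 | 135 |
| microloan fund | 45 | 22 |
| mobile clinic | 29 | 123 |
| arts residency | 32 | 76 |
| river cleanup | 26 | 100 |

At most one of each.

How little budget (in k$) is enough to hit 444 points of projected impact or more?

78

Need the lightest bundle worth ≥ 444.
open-data portal + public wifi + community garden + river cleanup: 469 projected impact at 78 k$.
Any bundle with less than 78 k$ falls short of 444.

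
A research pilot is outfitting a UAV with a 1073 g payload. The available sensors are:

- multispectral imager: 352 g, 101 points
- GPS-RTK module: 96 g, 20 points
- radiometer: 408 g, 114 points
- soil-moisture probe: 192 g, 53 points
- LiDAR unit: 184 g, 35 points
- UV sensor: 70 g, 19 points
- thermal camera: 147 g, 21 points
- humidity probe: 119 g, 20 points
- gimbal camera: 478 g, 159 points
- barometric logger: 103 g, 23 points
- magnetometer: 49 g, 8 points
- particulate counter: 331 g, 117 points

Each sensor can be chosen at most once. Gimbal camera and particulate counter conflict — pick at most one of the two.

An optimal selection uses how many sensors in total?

The maximum data value within 1073 g is 321.
One optimal bundle: multispectral imager + soil-moisture probe + gimbal camera + magnetometer (1071 g).
Every optimal selection uses 4 sensors.

4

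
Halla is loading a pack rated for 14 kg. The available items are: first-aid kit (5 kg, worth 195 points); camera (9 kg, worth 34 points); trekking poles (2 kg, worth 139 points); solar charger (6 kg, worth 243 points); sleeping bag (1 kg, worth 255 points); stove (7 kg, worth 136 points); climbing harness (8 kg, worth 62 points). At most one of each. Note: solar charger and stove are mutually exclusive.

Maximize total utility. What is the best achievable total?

Best packing: first-aid kit + trekking poles + solar charger + sleeping bag — 14 kg, 832 total.
An exhaustive check of the 128 subsets confirms 832.

832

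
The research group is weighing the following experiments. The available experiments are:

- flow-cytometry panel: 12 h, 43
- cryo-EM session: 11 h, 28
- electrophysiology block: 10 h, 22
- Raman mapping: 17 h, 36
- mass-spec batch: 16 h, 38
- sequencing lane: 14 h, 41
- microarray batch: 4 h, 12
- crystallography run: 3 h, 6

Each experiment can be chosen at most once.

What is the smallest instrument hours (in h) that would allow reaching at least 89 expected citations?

Minimise h subject to total expected citations ≥ 89.
Taking flow-cytometry panel + sequencing lane + crystallography run gives 90 (≥ 89) for 29 h.
Below 29 h the best achievable stays under 89.

29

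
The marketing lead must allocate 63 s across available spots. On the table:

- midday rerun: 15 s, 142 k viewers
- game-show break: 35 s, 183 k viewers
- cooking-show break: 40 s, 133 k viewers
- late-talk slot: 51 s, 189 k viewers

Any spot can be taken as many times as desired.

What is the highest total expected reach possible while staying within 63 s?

568

Taking 4×midday rerun: 60 s used, 568 in expected reach.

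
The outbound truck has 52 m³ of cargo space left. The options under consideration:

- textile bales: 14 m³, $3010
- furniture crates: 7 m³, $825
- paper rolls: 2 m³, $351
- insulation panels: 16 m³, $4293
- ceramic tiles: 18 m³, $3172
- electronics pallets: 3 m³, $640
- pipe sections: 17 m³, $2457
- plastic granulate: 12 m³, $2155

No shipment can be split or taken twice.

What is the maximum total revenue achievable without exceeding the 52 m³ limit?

Density check — insulation panels 268.31, textile bales 215.00, electronics pallets 213.33, plastic granulate 179.58 are the best per m³.
Filling by ratio: textile bales + paper rolls + insulation panels + electronics pallets + plastic granulate for 10449, with 5 m³ left unused.
Replace paper rolls and plastic granulate with ceramic tiles: the trade gains 666 net, giving 11115 at 51 m³.
No other feasible combination exceeds 11115.

11115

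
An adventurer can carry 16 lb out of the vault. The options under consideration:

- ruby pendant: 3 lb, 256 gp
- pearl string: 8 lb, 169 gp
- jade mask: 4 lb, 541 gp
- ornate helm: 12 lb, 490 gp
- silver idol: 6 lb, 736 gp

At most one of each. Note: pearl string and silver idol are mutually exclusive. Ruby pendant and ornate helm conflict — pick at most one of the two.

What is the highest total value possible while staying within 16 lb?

1533

Taking ruby pendant + jade mask + silver idol: 13 lb used, 1533 in value.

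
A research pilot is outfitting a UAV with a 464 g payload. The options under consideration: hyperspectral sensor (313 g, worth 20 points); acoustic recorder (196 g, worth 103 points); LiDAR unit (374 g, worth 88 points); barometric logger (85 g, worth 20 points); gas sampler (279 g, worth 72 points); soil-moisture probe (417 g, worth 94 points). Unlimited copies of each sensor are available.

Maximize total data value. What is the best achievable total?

206

Taking 2×acoustic recorder: 392 g used, 206 in data value.
No other feasible combination exceeds 206.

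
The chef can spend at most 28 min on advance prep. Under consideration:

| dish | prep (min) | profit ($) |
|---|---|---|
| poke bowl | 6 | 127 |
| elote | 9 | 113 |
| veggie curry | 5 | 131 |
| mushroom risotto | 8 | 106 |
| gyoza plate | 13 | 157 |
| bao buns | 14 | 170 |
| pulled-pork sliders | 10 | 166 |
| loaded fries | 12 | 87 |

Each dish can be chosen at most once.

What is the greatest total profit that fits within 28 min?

477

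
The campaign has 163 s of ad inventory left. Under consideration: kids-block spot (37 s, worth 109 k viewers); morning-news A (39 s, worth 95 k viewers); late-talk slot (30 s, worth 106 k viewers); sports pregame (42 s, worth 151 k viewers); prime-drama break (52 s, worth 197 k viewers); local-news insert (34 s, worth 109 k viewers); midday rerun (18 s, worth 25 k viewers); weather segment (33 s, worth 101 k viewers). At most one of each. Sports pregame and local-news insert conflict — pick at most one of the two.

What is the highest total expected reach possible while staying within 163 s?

Ranking by ratio (expected reach/s): prime-drama break 3.79, sports pregame 3.60, late-talk slot 3.53.
Taking kids-block spot + late-talk slot + sports pregame + prime-drama break: 161 s used, 563 in expected reach.
Runner-up late-talk slot + sports pregame + prime-drama break + weather segment tops out at 555.

563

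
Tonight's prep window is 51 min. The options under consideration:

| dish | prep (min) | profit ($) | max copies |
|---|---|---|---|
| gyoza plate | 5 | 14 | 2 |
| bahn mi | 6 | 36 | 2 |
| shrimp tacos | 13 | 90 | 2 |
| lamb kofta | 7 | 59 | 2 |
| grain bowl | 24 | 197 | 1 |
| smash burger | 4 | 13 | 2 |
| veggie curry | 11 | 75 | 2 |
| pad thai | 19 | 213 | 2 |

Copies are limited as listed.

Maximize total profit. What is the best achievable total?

The ratio ordering already packs tightly: bahn mi + lamb kofta + 2×pad thai, 51 min, 521.

521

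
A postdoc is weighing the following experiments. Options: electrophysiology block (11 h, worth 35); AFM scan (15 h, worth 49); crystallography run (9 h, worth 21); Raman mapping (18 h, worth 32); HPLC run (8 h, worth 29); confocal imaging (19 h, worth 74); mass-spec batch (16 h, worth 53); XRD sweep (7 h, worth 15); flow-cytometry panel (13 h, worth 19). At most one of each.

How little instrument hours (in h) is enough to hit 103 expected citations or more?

Minimise h subject to total expected citations ≥ 103.
HPLC run + confocal imaging: 103 expected citations at 27 h.
No combination under 27 h hits 103.

27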